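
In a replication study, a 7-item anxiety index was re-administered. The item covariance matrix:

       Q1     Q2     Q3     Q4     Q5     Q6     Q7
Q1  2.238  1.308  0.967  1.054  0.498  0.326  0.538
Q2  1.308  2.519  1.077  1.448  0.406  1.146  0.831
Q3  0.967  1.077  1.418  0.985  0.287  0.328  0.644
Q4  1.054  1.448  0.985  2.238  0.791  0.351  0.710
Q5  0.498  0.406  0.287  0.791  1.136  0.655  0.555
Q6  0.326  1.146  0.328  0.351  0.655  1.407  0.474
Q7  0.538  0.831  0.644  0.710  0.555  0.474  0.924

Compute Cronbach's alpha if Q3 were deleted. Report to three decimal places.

α = 0.815

Remaining items: Q1, Q2, Q4, Q5, Q6, Q7 (k = 6).
ΣVar(i) = 2.238 + 2.519 + 2.238 + 1.136 + 1.407 + 0.924 = 10.462
σ²_T = 10.462 + 2 × 11.091 = 32.644
α (item deleted) = (6/5)·(1 − 10.462/32.644) = 0.815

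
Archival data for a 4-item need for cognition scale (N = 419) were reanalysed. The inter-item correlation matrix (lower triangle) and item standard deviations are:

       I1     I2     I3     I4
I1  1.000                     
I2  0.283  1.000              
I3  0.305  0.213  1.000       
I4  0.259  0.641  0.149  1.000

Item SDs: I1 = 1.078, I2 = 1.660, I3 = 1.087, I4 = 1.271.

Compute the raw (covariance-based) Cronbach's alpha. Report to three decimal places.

Σσ²ᵢ = 1.078² + 1.660² + 1.087² + 1.271² = 6.7147
Covariances σ_ij = r_ij · s_i · s_j:
  σ(I1,I2) = 0.283 × 1.078 × 1.660 = 0.5064
  σ(I1,I3) = 0.305 × 1.078 × 1.087 = 0.3574
  σ(I1,I4) = 0.259 × 1.078 × 1.271 = 0.3549
  σ(I2,I3) = 0.213 × 1.660 × 1.087 = 0.3843
  σ(I2,I4) = 0.641 × 1.660 × 1.271 = 1.3524
  σ(I3,I4) = 0.149 × 1.087 × 1.271 = 0.2059
σ²_T = Σσ²ᵢ + 2·Σσ_ij = 6.7147 + 2 × 3.1613 = 13.0373
α = (4/3)·(1 − 6.7147/13.0373) = 0.647

α = 0.647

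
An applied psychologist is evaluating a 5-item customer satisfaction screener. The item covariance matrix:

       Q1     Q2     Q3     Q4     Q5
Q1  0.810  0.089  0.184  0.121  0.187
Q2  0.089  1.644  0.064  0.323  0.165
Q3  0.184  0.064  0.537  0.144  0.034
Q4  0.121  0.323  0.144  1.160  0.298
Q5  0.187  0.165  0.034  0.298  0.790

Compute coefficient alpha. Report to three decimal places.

coefficient alpha = 0.493

Σσ²ᵢ = 0.810 + 1.644 + 0.537 + 1.160 + 0.790 = 4.941
Σ_{i<j} σ_ij = 1.609
Var(T) = 4.941 + 2 × 1.609 = 8.159
α = (k/(k−1))·(1 − Σσ²ᵢ/Var(T)) = (5/4)·(1 − 4.941/8.159) = 0.493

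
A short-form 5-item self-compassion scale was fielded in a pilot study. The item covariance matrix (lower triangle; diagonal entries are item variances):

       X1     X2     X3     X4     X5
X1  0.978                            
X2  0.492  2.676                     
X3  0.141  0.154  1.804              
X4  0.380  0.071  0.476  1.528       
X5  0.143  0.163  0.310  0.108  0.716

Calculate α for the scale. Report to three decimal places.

Σσᵢ² = 0.978 + 2.676 + 1.804 + 1.528 + 0.716 = 7.702
Σ_{i<j} σ_ij = 2.438
total variance = 7.702 + 2 × 2.438 = 12.578
α = (k/(k−1))·(1 − Σσᵢ²/total variance) = (5/4)·(1 − 7.702/12.578) = 0.485

α = 0.485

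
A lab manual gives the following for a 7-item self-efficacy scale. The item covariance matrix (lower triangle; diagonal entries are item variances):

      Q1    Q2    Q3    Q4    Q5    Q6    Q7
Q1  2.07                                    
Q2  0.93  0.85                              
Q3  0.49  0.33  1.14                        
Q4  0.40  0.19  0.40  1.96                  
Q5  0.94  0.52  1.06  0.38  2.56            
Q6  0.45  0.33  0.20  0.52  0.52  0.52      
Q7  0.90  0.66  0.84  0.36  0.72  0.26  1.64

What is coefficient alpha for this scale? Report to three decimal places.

sum of item variances = 2.07 + 0.85 + 1.14 + 1.96 + 2.56 + 0.52 + 1.64 = 10.74
Sum of off-diagonal covariances = 11.40
σ²_total = 10.74 + 2 × 11.40 = 33.54
α = (k/(k−1))·(1 − sum of item variances/σ²_total) = (7/6)·(1 − 10.74/33.54) = 0.793

coefficient alpha = 0.793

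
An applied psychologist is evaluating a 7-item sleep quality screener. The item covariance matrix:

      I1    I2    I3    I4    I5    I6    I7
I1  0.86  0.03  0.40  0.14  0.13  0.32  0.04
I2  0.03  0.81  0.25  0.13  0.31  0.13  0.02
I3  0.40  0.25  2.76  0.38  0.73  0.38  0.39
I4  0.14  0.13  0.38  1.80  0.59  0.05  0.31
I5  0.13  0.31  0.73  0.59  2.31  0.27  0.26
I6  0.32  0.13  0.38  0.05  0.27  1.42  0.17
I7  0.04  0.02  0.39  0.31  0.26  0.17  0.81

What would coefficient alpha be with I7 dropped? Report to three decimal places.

Remaining items: I1, I2, I3, I4, I5, I6 (k = 6).
sum of item variances = 0.86 + 0.81 + 2.76 + 1.80 + 2.31 + 1.42 = 9.96
Var(T) = 9.96 + 2 × 4.24 = 18.44
α (item deleted) = (6/5)·(1 − 9.96/18.44) = 0.552

α = 0.552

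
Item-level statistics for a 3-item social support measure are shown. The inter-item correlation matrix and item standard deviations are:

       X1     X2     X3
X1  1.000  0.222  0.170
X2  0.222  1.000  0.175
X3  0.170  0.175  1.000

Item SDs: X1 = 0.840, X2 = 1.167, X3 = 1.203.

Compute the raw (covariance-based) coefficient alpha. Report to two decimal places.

Σσ²ᵢ = 0.840² + 1.167² + 1.203² = 3.5147
Covariances σ_ij = r_ij · s_i · s_j:
  σ(X1,X2) = 0.222 × 0.840 × 1.167 = 0.2176
  σ(X1,X3) = 0.170 × 0.840 × 1.203 = 0.1718
  σ(X2,X3) = 0.175 × 1.167 × 1.203 = 0.2457
σ²_T = Σσ²ᵢ + 2·Σσ_ij = 3.5147 + 2 × 0.6351 = 4.7849
α = (3/2)·(1 − 3.5147/4.7849) = 0.40

coefficient alpha = 0.40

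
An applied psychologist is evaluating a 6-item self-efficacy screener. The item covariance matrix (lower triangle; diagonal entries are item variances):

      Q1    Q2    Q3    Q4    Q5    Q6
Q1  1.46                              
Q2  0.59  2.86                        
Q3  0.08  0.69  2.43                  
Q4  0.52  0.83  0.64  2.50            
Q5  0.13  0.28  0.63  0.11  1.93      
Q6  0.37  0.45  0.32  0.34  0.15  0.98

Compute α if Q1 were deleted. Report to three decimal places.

Remaining items: Q2, Q3, Q4, Q5, Q6 (k = 5).
Σσ²ᵢ = 2.86 + 2.43 + 2.50 + 1.93 + 0.98 = 10.70
total variance = 10.70 + 2 × 4.44 = 19.58
α (item deleted) = (5/4)·(1 − 10.70/19.58) = 0.567

α = 0.567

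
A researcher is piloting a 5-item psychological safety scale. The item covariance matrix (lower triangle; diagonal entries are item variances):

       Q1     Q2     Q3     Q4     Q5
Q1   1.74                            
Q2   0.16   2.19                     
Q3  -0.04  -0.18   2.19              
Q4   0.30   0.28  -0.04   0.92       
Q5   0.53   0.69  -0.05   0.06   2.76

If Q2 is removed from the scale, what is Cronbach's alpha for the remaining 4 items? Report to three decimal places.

Cronbach's alpha = 0.222

Remaining items: Q1, Q3, Q4, Q5 (k = 4).
sum of item variances = 1.74 + 2.19 + 0.92 + 2.76 = 7.61
σ²_T = 7.61 + 2 × 0.76 = 9.13
α (item deleted) = (4/3)·(1 − 7.61/9.13) = 0.222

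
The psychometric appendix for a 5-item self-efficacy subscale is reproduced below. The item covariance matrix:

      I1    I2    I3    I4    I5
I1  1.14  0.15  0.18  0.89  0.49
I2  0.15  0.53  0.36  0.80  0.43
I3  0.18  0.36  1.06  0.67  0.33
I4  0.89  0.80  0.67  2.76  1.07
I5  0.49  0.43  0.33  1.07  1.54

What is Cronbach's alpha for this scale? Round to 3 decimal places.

Cronbach's alpha = 0.755

ΣVar(i) = 1.14 + 0.53 + 1.06 + 2.76 + 1.54 = 7.03
Σ_{i<j} σ_ij = 5.37
σ²_total = 7.03 + 2 × 5.37 = 17.77
α = (k/(k−1))·(1 − ΣVar(i)/σ²_total) = (5/4)·(1 − 7.03/17.77) = 0.755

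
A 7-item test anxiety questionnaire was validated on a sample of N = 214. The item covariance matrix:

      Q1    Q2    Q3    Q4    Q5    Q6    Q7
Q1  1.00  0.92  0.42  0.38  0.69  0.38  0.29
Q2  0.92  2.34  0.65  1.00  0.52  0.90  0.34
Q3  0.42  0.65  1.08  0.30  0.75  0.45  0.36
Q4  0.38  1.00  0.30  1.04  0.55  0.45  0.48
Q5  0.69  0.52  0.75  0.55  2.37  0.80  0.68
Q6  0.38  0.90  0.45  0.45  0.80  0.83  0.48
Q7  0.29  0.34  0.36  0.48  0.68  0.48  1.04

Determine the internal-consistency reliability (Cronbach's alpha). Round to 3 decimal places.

ΣVar(i) = 1.00 + 2.34 + 1.08 + 1.04 + 2.37 + 0.83 + 1.04 = 9.70
Sum of off-diagonal covariances = 11.79
Var(T) = 9.70 + 2 × 11.79 = 33.28
α = (k/(k−1))·(1 − ΣVar(i)/Var(T)) = (7/6)·(1 − 9.70/33.28) = 0.827

α = 0.827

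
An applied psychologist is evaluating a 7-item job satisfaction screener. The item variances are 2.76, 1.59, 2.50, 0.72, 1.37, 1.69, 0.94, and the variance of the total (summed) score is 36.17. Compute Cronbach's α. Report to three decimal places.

Σσᵢ² = 2.76 + 1.59 + 2.50 + 0.72 + 1.37 + 1.69 + 0.94 = 11.57
α = (k/(k−1))·(1 − Σσᵢ²/σ²_T) = (7/6)·(1 − 11.57/36.17) = 0.793

α = 0.793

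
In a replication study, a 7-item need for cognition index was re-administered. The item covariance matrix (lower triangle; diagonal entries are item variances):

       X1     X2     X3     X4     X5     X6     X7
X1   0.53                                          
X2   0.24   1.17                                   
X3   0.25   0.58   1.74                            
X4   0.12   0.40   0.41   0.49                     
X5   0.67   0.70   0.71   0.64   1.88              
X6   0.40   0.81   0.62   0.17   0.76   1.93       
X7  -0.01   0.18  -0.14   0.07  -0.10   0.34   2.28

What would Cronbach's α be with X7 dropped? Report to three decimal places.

Remaining items: X1, X2, X3, X4, X5, X6 (k = 6).
Σσ²ᵢ = 0.53 + 1.17 + 1.74 + 0.49 + 1.88 + 1.93 = 7.74
σ²_T = 7.74 + 2 × 7.48 = 22.70
α (item deleted) = (6/5)·(1 − 7.74/22.70) = 0.791

Cronbach's α = 0.791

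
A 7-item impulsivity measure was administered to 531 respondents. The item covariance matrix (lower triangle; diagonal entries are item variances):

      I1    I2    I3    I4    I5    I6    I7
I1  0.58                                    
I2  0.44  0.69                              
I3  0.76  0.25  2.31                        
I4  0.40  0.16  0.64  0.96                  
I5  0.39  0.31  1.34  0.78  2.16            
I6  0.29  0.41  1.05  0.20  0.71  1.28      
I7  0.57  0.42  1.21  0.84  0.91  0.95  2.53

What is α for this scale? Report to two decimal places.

α = 0.83

sum of item variances = 0.58 + 0.69 + 2.31 + 0.96 + 2.16 + 1.28 + 2.53 = 10.51
Σ_{i<j} σ_ij = 13.03
Var(T) = 10.51 + 2 × 13.03 = 36.57
α = (k/(k−1))·(1 − sum of item variances/Var(T)) = (7/6)·(1 − 10.51/36.57) = 0.83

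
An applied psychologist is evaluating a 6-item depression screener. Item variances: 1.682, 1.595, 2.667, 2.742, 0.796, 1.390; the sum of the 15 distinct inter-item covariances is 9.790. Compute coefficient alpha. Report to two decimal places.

α = 0.77

ΣVar(i) = 1.682 + 1.595 + 2.667 + 2.742 + 0.796 + 1.390 = 10.872
Sum of distinct covariances = 9.790
Var(T) = ΣVar(i) + 2·Σcov = 10.872 + 2 × 9.790 = 30.452
α = (6/5)·(1 − 10.872/30.452) = 0.77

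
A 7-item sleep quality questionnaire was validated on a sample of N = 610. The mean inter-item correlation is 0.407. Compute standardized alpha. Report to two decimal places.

Standardized α = k·r̄ / (1 + (k−1)·r̄) = 7 × 0.407 / (1 + 6 × 0.407)
  = 2.8490 / 3.4420 = 0.83

α = 0.83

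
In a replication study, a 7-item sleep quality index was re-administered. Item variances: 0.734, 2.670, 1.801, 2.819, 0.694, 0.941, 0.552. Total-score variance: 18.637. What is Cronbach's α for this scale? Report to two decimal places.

Cronbach's α = 0.53

ΣVar(i) = 0.734 + 2.670 + 1.801 + 2.819 + 0.694 + 0.941 + 0.552 = 10.211
α = (k/(k−1))·(1 − ΣVar(i)/σ²_T) = (7/6)·(1 − 10.211/18.637) = 0.53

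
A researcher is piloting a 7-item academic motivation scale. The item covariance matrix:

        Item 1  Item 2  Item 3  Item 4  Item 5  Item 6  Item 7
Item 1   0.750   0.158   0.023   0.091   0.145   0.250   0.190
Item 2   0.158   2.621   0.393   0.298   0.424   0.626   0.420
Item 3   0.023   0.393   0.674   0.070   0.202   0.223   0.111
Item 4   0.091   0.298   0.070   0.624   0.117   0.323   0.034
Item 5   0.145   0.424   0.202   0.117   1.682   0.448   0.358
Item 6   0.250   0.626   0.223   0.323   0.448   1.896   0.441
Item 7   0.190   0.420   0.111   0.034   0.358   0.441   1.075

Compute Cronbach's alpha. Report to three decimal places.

Σσ²ᵢ = 0.750 + 2.621 + 0.674 + 0.624 + 1.682 + 1.896 + 1.075 = 9.322
Sum of off-diagonal covariances = 5.345
total variance = 9.322 + 2 × 5.345 = 20.012
α = (k/(k−1))·(1 − Σσ²ᵢ/total variance) = (7/6)·(1 − 9.322/20.012) = 0.623

α = 0.623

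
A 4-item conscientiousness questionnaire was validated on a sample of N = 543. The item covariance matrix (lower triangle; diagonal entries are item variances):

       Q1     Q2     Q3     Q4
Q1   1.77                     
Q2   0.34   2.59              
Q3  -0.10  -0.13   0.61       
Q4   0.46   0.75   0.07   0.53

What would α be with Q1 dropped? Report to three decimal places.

α = 0.405

Remaining items: Q2, Q3, Q4 (k = 3).
ΣVar(i) = 2.59 + 0.61 + 0.53 = 3.73
σ²_T = 3.73 + 2 × 0.69 = 5.11
α (item deleted) = (3/2)·(1 − 3.73/5.11) = 0.405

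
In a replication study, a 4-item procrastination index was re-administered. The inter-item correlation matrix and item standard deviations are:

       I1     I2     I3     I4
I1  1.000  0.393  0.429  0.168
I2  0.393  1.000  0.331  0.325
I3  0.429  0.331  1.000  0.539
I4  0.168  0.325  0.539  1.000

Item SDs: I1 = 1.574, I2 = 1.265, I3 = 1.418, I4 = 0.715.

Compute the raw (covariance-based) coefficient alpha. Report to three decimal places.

α = 0.673

Σσ²ᵢ = 1.574² + 1.265² + 1.418² + 0.715² = 6.5996
Covariances σ_ij = r_ij · s_i · s_j:
  σ(I1,I2) = 0.393 × 1.574 × 1.265 = 0.7825
  σ(I1,I3) = 0.429 × 1.574 × 1.418 = 0.9575
  σ(I1,I4) = 0.168 × 1.574 × 0.715 = 0.1891
  σ(I2,I3) = 0.331 × 1.265 × 1.418 = 0.5937
  σ(I2,I4) = 0.325 × 1.265 × 0.715 = 0.2940
  σ(I3,I4) = 0.539 × 1.418 × 0.715 = 0.5465
σ²_T = Σσ²ᵢ + 2·Σσ_ij = 6.5996 + 2 × 3.3633 = 13.3262
α = (4/3)·(1 − 6.5996/13.3262) = 0.673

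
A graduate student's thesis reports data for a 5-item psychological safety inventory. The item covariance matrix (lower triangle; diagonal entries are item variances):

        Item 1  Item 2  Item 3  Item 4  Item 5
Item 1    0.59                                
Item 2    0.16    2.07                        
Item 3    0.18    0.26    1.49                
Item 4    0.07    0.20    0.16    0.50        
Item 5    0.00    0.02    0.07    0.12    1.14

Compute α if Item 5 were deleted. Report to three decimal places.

α = 0.409

Remaining items: Item 1, Item 2, Item 3, Item 4 (k = 4).
Σσ²ᵢ = 0.59 + 2.07 + 1.49 + 0.50 = 4.65
σ²_total = 4.65 + 2 × 1.03 = 6.71
α (item deleted) = (4/3)·(1 − 4.65/6.71) = 0.409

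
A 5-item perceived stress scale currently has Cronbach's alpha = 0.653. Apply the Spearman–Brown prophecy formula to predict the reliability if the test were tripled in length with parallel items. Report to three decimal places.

Length factor m = 3
α' = m·α / (1 + (m−1)·α)
   = 3 × 0.653 / (1 + (3 − 1) × 0.653)
   = 1.9590 / 2.3060 = 0.850

predicted reliability = 0.850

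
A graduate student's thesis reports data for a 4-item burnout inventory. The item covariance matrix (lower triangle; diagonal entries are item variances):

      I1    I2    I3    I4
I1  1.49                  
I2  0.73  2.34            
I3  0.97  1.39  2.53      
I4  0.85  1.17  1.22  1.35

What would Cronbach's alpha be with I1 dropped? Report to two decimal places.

Remaining items: I2, I3, I4 (k = 3).
Σσᵢ² = 2.34 + 2.53 + 1.35 = 6.22
Var(T) = 6.22 + 2 × 3.78 = 13.78
α (item deleted) = (3/2)·(1 − 6.22/13.78) = 0.82

Cronbach's alpha = 0.82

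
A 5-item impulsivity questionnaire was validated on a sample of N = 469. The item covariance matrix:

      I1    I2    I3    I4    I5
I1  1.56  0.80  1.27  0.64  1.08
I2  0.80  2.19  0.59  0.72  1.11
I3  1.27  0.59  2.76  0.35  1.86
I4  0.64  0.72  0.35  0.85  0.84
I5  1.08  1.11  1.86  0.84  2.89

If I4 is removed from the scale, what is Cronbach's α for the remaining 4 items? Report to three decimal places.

Remaining items: I1, I2, I3, I5 (k = 4).
Σσ²ᵢ = 1.56 + 2.19 + 2.76 + 2.89 = 9.40
σ²_T = 9.40 + 2 × 6.71 = 22.82
α (item deleted) = (4/3)·(1 − 9.40/22.82) = 0.784

α = 0.784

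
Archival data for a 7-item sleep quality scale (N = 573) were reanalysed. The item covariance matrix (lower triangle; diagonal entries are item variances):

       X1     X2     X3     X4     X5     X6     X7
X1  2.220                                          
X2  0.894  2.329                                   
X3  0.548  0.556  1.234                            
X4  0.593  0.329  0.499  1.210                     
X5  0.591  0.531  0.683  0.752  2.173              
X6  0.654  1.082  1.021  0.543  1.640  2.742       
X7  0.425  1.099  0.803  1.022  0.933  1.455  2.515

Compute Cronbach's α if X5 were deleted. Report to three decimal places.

Remaining items: X1, X2, X3, X4, X6, X7 (k = 6).
ΣVar(i) = 2.220 + 2.329 + 1.234 + 1.210 + 2.742 + 2.515 = 12.250
Var(T) = 12.250 + 2 × 11.523 = 35.296
α (item deleted) = (6/5)·(1 − 12.250/35.296) = 0.784

Cronbach's α = 0.784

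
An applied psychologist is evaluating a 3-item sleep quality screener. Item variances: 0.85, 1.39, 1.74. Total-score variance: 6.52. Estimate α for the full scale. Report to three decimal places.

Σσᵢ² = 0.85 + 1.39 + 1.74 = 3.98
α = (k/(k−1))·(1 − Σσᵢ²/σ²_total) = (3/2)·(1 − 3.98/6.52) = 0.584

α = 0.584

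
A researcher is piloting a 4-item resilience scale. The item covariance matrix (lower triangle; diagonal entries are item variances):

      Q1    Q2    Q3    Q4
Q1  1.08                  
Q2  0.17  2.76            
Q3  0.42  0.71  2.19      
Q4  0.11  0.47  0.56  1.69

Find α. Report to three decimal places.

α = 0.516

sum of item variances = 1.08 + 2.76 + 2.19 + 1.69 = 7.72
Sum of the distinct covariances = 2.44
total variance = 7.72 + 2 × 2.44 = 12.60
α = (k/(k−1))·(1 − sum of item variances/total variance) = (4/3)·(1 − 7.72/12.60) = 0.516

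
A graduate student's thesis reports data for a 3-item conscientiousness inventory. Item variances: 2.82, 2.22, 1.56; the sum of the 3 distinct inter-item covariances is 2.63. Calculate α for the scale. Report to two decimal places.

sum of item variances = 2.82 + 2.22 + 1.56 = 6.60
Sum of distinct covariances = 2.63
total variance = sum of item variances + 2·Σcov = 6.60 + 2 × 2.63 = 11.86
α = (3/2)·(1 − 6.60/11.86) = 0.67

α = 0.67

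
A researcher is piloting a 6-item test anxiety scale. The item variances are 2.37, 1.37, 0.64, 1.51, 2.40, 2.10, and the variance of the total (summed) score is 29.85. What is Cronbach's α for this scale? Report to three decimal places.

ΣVar(i) = 2.37 + 1.37 + 0.64 + 1.51 + 2.40 + 2.10 = 10.39
α = (k/(k−1))·(1 − ΣVar(i)/total variance) = (6/5)·(1 − 10.39/29.85) = 0.782

α = 0.782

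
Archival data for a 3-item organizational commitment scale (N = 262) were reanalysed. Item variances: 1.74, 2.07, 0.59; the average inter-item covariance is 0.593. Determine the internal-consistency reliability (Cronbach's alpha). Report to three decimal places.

α = 0.671

Σσᵢ² = 1.74 + 2.07 + 0.59 = 4.40
Sum of the 3 distinct covariances = 3 × 0.593 = 1.779
total variance = Σσᵢ² + 2·Σcov = 4.40 + 2 × 1.779 = 7.958
α = (3/2)·(1 − 4.40/7.958) = 0.671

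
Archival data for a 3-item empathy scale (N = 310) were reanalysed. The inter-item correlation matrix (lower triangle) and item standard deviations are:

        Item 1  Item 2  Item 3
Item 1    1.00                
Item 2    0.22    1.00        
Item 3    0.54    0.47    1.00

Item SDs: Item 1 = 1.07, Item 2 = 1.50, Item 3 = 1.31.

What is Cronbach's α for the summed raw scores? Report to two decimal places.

α = 0.66

Σσ²ᵢ = 1.07² + 1.50² + 1.31² = 5.1110
Covariances σ_ij = r_ij · s_i · s_j:
  σ(Item 1,Item 2) = 0.22 × 1.07 × 1.50 = 0.3531
  σ(Item 1,Item 3) = 0.54 × 1.07 × 1.31 = 0.7569
  σ(Item 2,Item 3) = 0.47 × 1.50 × 1.31 = 0.9235
σ²_T = Σσ²ᵢ + 2·Σσ_ij = 5.1110 + 2 × 2.0335 = 9.1780
α = (3/2)·(1 − 5.1110/9.1780) = 0.66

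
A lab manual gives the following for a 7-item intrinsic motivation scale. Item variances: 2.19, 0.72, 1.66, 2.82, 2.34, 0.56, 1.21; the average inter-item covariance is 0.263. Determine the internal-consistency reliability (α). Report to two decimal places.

α = 0.57

Σσ²ᵢ = 2.19 + 0.72 + 1.66 + 2.82 + 2.34 + 0.56 + 1.21 = 11.50
Sum of the 21 distinct covariances = 21 × 0.263 = 5.523
Var(T) = Σσ²ᵢ + 2·Σcov = 11.50 + 2 × 5.523 = 22.546
α = (7/6)·(1 − 11.50/22.546) = 0.57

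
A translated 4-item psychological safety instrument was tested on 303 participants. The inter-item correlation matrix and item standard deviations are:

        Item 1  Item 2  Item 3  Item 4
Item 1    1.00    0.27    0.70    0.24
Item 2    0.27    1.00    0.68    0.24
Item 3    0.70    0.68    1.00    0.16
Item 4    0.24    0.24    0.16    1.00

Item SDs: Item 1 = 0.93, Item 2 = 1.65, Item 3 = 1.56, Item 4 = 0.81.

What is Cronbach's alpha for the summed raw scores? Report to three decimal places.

Σσ²ᵢ = 0.93² + 1.65² + 1.56² + 0.81² = 6.6771
Covariances σ_ij = r_ij · s_i · s_j:
  σ(Item 1,Item 2) = 0.27 × 0.93 × 1.65 = 0.4143
  σ(Item 1,Item 3) = 0.70 × 0.93 × 1.56 = 1.0156
  σ(Item 1,Item 4) = 0.24 × 0.93 × 0.81 = 0.1808
  σ(Item 2,Item 3) = 0.68 × 1.65 × 1.56 = 1.7503
  σ(Item 2,Item 4) = 0.24 × 1.65 × 0.81 = 0.3208
  σ(Item 3,Item 4) = 0.16 × 1.56 × 0.81 = 0.2022
σ²_T = Σσ²ᵢ + 2·Σσ_ij = 6.6771 + 2 × 3.8840 = 14.4451
α = (4/3)·(1 − 6.6771/14.4451) = 0.717

Cronbach's alpha = 0.717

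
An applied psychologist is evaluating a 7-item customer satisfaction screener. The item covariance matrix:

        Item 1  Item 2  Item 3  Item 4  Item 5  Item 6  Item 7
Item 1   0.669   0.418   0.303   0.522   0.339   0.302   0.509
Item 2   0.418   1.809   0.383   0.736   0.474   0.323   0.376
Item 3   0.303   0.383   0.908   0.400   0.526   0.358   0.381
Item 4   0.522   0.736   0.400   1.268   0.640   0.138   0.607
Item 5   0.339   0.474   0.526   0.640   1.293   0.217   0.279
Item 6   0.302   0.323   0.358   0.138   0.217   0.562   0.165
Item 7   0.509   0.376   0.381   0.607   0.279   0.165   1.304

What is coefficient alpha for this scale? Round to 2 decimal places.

α = 0.80

sum of item variances = 0.669 + 1.809 + 0.908 + 1.268 + 1.293 + 0.562 + 1.304 = 7.813
Sum of off-diagonal covariances = 8.396
Var(T) = 7.813 + 2 × 8.396 = 24.605
α = (k/(k−1))·(1 − sum of item variances/Var(T)) = (7/6)·(1 − 7.813/24.605) = 0.80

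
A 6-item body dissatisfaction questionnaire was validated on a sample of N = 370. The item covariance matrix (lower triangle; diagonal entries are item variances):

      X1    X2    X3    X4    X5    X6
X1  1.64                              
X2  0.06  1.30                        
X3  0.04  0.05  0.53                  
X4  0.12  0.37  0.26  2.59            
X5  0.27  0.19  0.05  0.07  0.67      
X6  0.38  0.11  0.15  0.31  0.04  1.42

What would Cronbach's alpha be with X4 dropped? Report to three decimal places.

Remaining items: X1, X2, X3, X5, X6 (k = 5).
Σσᵢ² = 1.64 + 1.30 + 0.53 + 0.67 + 1.42 = 5.56
Var(T) = 5.56 + 2 × 1.34 = 8.24
α (item deleted) = (5/4)·(1 − 5.56/8.24) = 0.407

Cronbach's alpha = 0.407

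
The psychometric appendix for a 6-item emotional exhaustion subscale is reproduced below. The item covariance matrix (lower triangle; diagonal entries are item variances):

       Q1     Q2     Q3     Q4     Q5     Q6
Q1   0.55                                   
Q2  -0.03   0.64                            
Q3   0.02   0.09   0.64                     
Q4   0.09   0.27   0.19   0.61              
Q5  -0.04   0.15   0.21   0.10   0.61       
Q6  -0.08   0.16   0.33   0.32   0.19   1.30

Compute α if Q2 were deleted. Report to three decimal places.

α = 0.522

Remaining items: Q1, Q3, Q4, Q5, Q6 (k = 5).
ΣVar(i) = 0.55 + 0.64 + 0.61 + 0.61 + 1.30 = 3.71
total variance = 3.71 + 2 × 1.33 = 6.37
α (item deleted) = (5/4)·(1 − 3.71/6.37) = 0.522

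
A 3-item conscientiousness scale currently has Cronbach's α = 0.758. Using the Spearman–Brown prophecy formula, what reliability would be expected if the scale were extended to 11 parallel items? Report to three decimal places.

Length factor m = 11/3 = 3.6667
α' = m·α / (1 + (m−1)·α)
   = 11/3 × 0.758 / (1 + (11/3 − 1) × 0.758)
   = 2.7793 / 3.0213 = 0.920

predicted reliability = 0.920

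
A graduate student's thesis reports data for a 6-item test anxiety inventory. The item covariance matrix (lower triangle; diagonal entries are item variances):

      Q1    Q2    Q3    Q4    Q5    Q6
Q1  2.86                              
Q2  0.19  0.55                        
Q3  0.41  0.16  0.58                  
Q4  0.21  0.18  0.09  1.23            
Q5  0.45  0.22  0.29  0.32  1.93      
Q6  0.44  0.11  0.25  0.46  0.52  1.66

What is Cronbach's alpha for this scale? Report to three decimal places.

Σσᵢ² = 2.86 + 0.55 + 0.58 + 1.23 + 1.93 + 1.66 = 8.81
Σ_{i<j} σ_ij = 4.30
total variance = 8.81 + 2 × 4.30 = 17.41
α = (k/(k−1))·(1 − Σσᵢ²/total variance) = (6/5)·(1 − 8.81/17.41) = 0.593

α = 0.593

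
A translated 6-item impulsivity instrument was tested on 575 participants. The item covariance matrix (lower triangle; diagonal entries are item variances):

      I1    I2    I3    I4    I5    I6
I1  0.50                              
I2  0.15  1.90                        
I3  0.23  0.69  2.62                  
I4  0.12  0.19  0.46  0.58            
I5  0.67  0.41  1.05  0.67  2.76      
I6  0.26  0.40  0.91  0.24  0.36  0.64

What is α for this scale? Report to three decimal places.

Σσ²ᵢ = 0.50 + 1.90 + 2.62 + 0.58 + 2.76 + 0.64 = 9.00
Sum of off-diagonal covariances = 6.81
Var(T) = 9.00 + 2 × 6.81 = 22.62
α = (k/(k−1))·(1 − Σσ²ᵢ/Var(T)) = (6/5)·(1 − 9.00/22.62) = 0.723

α = 0.723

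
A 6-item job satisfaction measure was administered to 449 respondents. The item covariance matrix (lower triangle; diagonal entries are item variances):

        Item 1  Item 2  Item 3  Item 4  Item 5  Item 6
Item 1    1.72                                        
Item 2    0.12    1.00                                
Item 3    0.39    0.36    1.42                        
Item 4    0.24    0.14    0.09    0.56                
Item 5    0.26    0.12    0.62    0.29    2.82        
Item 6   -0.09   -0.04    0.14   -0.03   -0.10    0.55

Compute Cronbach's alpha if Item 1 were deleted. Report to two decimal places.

Remaining items: Item 2, Item 3, Item 4, Item 5, Item 6 (k = 5).
Σσ²ᵢ = 1.00 + 1.42 + 0.56 + 2.82 + 0.55 = 6.35
total variance = 6.35 + 2 × 1.59 = 9.53
α (item deleted) = (5/4)·(1 − 6.35/9.53) = 0.42

Cronbach's alpha = 0.42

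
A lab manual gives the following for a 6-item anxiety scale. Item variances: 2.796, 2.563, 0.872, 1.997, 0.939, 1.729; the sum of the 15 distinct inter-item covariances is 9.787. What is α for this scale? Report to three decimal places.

sum of item variances = 2.796 + 2.563 + 0.872 + 1.997 + 0.939 + 1.729 = 10.896
Sum of distinct covariances = 9.787
σ²_T = sum of item variances + 2·Σcov = 10.896 + 2 × 9.787 = 30.470
α = (6/5)·(1 − 10.896/30.470) = 0.771

α = 0.771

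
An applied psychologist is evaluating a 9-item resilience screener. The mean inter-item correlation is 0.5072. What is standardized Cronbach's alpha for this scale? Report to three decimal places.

standardized Cronbach's alpha = 0.903

Standardized α = k·r̄ / (1 + (k−1)·r̄) = 9 × 0.5072 / (1 + 8 × 0.5072)
  = 4.5648 / 5.0576 = 0.903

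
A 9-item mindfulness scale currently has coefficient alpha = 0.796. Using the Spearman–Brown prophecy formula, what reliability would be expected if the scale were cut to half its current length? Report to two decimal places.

predicted reliability = 0.66

Length factor m = 1/2
α' = m·α / (1 − (1−m)·α)
   = 1/2 × 0.796 / (1 − (1 − 1/2) × 0.796)
   = 0.3980 / 0.6020 = 0.66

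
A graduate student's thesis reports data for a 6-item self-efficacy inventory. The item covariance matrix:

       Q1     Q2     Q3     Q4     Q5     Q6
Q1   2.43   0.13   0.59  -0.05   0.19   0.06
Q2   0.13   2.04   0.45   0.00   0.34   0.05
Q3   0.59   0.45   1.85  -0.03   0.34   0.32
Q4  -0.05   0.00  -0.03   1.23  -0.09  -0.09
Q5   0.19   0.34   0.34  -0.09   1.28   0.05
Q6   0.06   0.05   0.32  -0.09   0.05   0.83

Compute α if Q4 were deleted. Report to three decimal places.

α = 0.468

Remaining items: Q1, Q2, Q3, Q5, Q6 (k = 5).
sum of item variances = 2.43 + 2.04 + 1.85 + 1.28 + 0.83 = 8.43
σ²_total = 8.43 + 2 × 2.52 = 13.47
α (item deleted) = (5/4)·(1 − 8.43/13.47) = 0.468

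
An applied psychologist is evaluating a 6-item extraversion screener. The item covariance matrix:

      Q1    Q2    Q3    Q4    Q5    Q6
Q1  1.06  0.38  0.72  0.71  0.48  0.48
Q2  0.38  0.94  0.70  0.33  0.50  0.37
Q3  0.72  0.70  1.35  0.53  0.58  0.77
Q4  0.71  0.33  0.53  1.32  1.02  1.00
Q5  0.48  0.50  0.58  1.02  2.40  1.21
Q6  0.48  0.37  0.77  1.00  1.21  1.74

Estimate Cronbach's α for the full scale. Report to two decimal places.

Σσ²ᵢ = 1.06 + 0.94 + 1.35 + 1.32 + 2.40 + 1.74 = 8.81
Σ_{i<j} σ_ij = 9.78
σ²_total = 8.81 + 2 × 9.78 = 28.37
α = (k/(k−1))·(1 − Σσ²ᵢ/σ²_total) = (6/5)·(1 − 8.81/28.37) = 0.83

Cronbach's α = 0.83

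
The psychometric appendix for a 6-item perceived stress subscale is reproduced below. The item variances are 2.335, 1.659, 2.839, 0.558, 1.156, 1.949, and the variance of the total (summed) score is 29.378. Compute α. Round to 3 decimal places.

α = 0.771

ΣVar(i) = 2.335 + 1.659 + 2.839 + 0.558 + 1.156 + 1.949 = 10.496
α = (k/(k−1))·(1 − ΣVar(i)/σ²_total) = (6/5)·(1 − 10.496/29.378) = 0.771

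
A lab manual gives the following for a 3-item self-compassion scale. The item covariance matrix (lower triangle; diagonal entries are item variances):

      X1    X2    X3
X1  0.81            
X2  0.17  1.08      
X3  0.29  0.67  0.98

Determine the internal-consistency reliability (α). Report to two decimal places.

α = 0.66

Σσ²ᵢ = 0.81 + 1.08 + 0.98 = 2.87
Sum of off-diagonal covariances = 1.13
σ²_T = 2.87 + 2 × 1.13 = 5.13
α = (k/(k−1))·(1 − Σσ²ᵢ/σ²_T) = (3/2)·(1 − 2.87/5.13) = 0.66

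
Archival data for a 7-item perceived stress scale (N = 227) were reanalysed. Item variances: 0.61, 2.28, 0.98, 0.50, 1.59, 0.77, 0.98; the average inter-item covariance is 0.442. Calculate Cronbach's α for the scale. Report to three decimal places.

α = 0.824

Σσᵢ² = 0.61 + 2.28 + 0.98 + 0.50 + 1.59 + 0.77 + 0.98 = 7.71
Sum of the 21 distinct covariances = 21 × 0.442 = 9.282
Var(T) = Σσᵢ² + 2·Σcov = 7.71 + 2 × 9.282 = 26.274
α = (7/6)·(1 − 7.71/26.274) = 0.824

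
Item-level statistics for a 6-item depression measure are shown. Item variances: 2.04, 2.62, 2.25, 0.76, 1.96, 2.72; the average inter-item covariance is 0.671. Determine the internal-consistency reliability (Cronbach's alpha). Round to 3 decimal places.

Cronbach's alpha = 0.744

Σσᵢ² = 2.04 + 2.62 + 2.25 + 0.76 + 1.96 + 2.72 = 12.35
Sum of the 15 distinct covariances = 15 × 0.671 = 10.065
Var(T) = Σσᵢ² + 2·Σcov = 12.35 + 2 × 10.065 = 32.480
α = (6/5)·(1 − 12.35/32.480) = 0.744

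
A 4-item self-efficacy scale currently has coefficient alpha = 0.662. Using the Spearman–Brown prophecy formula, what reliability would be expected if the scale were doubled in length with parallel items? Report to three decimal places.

predicted reliability = 0.797

Length factor m = 2
α' = m·α / (1 + (m−1)·α)
   = 2 × 0.662 / (1 + (2 − 1) × 0.662)
   = 1.3240 / 1.6620 = 0.797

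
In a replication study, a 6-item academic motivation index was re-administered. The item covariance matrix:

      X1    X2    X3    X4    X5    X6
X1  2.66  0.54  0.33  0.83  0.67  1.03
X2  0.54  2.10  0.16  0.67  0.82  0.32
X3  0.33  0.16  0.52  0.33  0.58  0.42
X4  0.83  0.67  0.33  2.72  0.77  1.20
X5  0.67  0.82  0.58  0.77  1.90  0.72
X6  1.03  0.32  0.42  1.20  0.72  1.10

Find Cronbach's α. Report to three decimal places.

Cronbach's α = 0.757

sum of item variances = 2.66 + 2.10 + 0.52 + 2.72 + 1.90 + 1.10 = 11.00
Sum of the distinct covariances = 9.39
Var(T) = 11.00 + 2 × 9.39 = 29.78
α = (k/(k−1))·(1 − sum of item variances/Var(T)) = (6/5)·(1 − 11.00/29.78) = 0.757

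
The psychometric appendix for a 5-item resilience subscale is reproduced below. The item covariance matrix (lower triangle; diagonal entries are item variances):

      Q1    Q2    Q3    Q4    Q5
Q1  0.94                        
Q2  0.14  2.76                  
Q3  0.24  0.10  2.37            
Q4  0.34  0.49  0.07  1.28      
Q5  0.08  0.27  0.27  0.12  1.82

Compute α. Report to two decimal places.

sum of item variances = 0.94 + 2.76 + 2.37 + 1.28 + 1.82 = 9.17
Sum of off-diagonal covariances = 2.12
Var(T) = 9.17 + 2 × 2.12 = 13.41
α = (k/(k−1))·(1 − sum of item variances/Var(T)) = (5/4)·(1 − 9.17/13.41) = 0.40

α = 0.40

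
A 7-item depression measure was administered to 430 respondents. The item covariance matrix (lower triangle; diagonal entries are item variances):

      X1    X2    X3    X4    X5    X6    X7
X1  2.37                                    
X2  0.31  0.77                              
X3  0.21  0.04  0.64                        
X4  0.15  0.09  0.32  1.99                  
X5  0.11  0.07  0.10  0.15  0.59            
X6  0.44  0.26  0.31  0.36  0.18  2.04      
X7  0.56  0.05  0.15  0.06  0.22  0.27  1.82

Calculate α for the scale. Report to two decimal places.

Σσᵢ² = 2.37 + 0.77 + 0.64 + 1.99 + 0.59 + 2.04 + 1.82 = 10.22
Σ_{i<j} σ_ij = 4.41
total variance = 10.22 + 2 × 4.41 = 19.04
α = (k/(k−1))·(1 − Σσᵢ²/total variance) = (7/6)·(1 − 10.22/19.04) = 0.54

α = 0.54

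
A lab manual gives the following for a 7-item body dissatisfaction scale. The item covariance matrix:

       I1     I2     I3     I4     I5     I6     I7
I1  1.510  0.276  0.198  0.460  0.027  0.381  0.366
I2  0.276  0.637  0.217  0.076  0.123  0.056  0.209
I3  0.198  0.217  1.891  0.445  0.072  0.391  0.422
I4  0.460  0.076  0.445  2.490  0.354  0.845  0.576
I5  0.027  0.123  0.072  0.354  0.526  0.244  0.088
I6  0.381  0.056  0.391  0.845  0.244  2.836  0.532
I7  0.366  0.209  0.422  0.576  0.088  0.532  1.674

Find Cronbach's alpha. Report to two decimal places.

α = 0.61

Σσᵢ² = 1.510 + 0.637 + 1.891 + 2.490 + 0.526 + 2.836 + 1.674 = 11.564
Σ_{i<j} σ_ij = 6.358
total variance = 11.564 + 2 × 6.358 = 24.280
α = (k/(k−1))·(1 − Σσᵢ²/total variance) = (7/6)·(1 − 11.564/24.280) = 0.61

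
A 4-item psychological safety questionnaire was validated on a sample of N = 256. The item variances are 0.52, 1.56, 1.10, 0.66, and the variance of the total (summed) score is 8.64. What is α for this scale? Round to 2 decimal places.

α = 0.74

Σσ²ᵢ = 0.52 + 1.56 + 1.10 + 0.66 = 3.84
α = (k/(k−1))·(1 − Σσ²ᵢ/total variance) = (4/3)·(1 − 3.84/8.64) = 0.74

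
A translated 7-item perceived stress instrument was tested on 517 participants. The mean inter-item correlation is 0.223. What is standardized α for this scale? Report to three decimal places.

α = 0.668

Standardized α = k·r̄ / (1 + (k−1)·r̄) = 7 × 0.223 / (1 + 6 × 0.223)
  = 1.5610 / 2.3380 = 0.668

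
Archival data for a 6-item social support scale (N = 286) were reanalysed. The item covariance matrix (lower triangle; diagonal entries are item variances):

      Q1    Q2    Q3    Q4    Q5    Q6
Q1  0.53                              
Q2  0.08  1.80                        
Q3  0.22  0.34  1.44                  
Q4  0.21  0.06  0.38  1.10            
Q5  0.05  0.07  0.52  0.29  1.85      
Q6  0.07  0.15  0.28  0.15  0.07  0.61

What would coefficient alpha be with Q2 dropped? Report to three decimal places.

coefficient alpha = 0.559

Remaining items: Q1, Q3, Q4, Q5, Q6 (k = 5).
Σσᵢ² = 0.53 + 1.44 + 1.10 + 1.85 + 0.61 = 5.53
Var(T) = 5.53 + 2 × 2.24 = 10.01
α (item deleted) = (5/4)·(1 − 5.53/10.01) = 0.559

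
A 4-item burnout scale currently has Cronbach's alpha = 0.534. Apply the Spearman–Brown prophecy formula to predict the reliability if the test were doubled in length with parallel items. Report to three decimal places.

Length factor m = 2
α' = m·α / (1 + (m−1)·α)
   = 2 × 0.534 / (1 + (2 − 1) × 0.534)
   = 1.0680 / 1.5340 = 0.696

predicted reliability = 0.696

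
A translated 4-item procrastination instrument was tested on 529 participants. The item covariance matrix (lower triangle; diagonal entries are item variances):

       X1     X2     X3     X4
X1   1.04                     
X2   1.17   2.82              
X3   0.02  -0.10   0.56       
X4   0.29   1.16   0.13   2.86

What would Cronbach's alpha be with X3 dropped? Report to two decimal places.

Remaining items: X1, X2, X4 (k = 3).
Σσ²ᵢ = 1.04 + 2.82 + 2.86 = 6.72
σ²_T = 6.72 + 2 × 2.62 = 11.96
α (item deleted) = (3/2)·(1 − 6.72/11.96) = 0.66

α = 0.66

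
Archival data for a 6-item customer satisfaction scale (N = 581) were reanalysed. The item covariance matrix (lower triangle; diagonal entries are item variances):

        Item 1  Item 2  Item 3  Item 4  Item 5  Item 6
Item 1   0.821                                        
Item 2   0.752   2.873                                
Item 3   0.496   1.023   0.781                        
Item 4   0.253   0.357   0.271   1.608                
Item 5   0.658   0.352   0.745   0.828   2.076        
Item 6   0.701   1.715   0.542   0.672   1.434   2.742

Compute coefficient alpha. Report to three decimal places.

coefficient alpha = 0.797

Σσ²ᵢ = 0.821 + 2.873 + 0.781 + 1.608 + 2.076 + 2.742 = 10.901
Sum of off-diagonal covariances = 10.799
σ²_T = 10.901 + 2 × 10.799 = 32.499
α = (k/(k−1))·(1 − Σσ²ᵢ/σ²_T) = (6/5)·(1 − 10.901/32.499) = 0.797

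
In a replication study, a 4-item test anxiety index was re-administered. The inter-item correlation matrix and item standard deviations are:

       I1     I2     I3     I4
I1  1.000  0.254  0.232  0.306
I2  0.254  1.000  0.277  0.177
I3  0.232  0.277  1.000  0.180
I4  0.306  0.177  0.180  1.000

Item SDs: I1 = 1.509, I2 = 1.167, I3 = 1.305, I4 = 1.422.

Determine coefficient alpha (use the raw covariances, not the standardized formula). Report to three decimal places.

coefficient alpha = 0.553

Σσ²ᵢ = 1.509² + 1.167² + 1.305² + 1.422² = 7.3641
Covariances σ_ij = r_ij · s_i · s_j:
  σ(I1,I2) = 0.254 × 1.509 × 1.167 = 0.4473
  σ(I1,I3) = 0.232 × 1.509 × 1.305 = 0.4569
  σ(I1,I4) = 0.306 × 1.509 × 1.422 = 0.6566
  σ(I2,I3) = 0.277 × 1.167 × 1.305 = 0.4219
  σ(I2,I4) = 0.177 × 1.167 × 1.422 = 0.2937
  σ(I3,I4) = 0.180 × 1.305 × 1.422 = 0.3340
σ²_T = Σσ²ᵢ + 2·Σσ_ij = 7.3641 + 2 × 2.6104 = 12.5849
α = (4/3)·(1 − 7.3641/12.5849) = 0.553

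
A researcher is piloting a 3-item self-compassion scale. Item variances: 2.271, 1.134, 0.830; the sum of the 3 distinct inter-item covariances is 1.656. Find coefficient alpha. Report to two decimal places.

α = 0.66

ΣVar(i) = 2.271 + 1.134 + 0.830 = 4.235
Sum of distinct covariances = 1.656
σ²_total = ΣVar(i) + 2·Σcov = 4.235 + 2 × 1.656 = 7.547
α = (3/2)·(1 − 4.235/7.547) = 0.66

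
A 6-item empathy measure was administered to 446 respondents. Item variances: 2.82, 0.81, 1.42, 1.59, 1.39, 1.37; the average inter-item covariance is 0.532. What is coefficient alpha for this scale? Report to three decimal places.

Σσᵢ² = 2.82 + 0.81 + 1.42 + 1.59 + 1.39 + 1.37 = 9.40
Sum of the 15 distinct covariances = 15 × 0.532 = 7.980
Var(T) = Σσᵢ² + 2·Σcov = 9.40 + 2 × 7.980 = 25.360
α = (6/5)·(1 − 9.40/25.360) = 0.755

α = 0.755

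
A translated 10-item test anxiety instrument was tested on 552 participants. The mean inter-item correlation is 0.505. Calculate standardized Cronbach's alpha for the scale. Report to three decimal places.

standardized Cronbach's alpha = 0.911

Standardized α = k·r̄ / (1 + (k−1)·r̄) = 10 × 0.505 / (1 + 9 × 0.505)
  = 5.0500 / 5.5450 = 0.911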